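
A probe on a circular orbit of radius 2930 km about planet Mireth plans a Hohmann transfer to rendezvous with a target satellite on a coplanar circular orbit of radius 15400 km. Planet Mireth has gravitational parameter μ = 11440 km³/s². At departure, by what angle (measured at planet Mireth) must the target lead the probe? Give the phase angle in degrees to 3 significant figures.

φ = 97.4°

Transfer-ellipse semi-major axis a_t = (r₁ + r₂)/2 = (2930 + 15400)/2 = 9165 km.
The half-period of the transfer ellipse is t = π√(a_t³/μ) = 25770 s.
Target angular speed ω₂ = √(μ/r₂³) = 5.597×10^-5 rad/s.
Angle swept by the target during transfer: ω₂·t = 1.4423 rad = 82.64°.
The probe traverses 180° on the transfer ellipse, so the target must lead by 180° − 82.64° = 97.4°.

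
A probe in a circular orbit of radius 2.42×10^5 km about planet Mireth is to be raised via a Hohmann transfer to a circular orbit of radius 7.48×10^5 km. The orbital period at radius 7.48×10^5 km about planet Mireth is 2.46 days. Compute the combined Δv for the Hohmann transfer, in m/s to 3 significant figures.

From Kepler's third law T² = 4π²r³/μ at r = 7.48×10^5 km, T = 2.46 days = 2.46 × 86400 s = 2.12544×10^5 s: μ = 4π²r³/T² = 3.65735×10^8 km³/s².
Transfer-ellipse semi-major axis a_t = (r₁ + r₂)/2 = (2.420×10^5 + 7.480×10^5)/2 = 4.950×10^5 km.
At r₁ the circular-orbit speed is v₁ = √(μ/r₁) = 38.8755 km/s.
On the transfer ellipse at r₁, vis-viva gives v_p = √[μ(2/r₁ − 1/a_t)] = 47.7886 km/s.
First burn Δv₁ = |v_p − v₁| = 8.913 km/s.
Circular speed at r₂: v₂ = √(μ/r₂) = 22.112 km/s.
Transfer-orbit speed at r₂: v_a = √[μ(2/r₂ − 1/a_t)] = 15.461 km/s.
Second burn Δv₂ = |v₂ − v_a| = 6.651 km/s.
Δv = Δv₁ + Δv₂ = 8.913 + 6.651 = 15.56 km/s.

Δv = 15600 m/s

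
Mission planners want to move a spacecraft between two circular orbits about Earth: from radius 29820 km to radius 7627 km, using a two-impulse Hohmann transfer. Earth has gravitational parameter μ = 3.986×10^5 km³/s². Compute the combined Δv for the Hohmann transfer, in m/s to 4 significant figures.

Δv = 3217 m/s

Transfer-ellipse semi-major axis a_t = (r₁ + r₂)/2 = (29820 + 7627)/2 = 18723.5 km.
At r₁ the circular-orbit speed is v₁ = √(μ/r₁) = 3.656 km/s.
On the transfer ellipse at r₁, vis-viva gives v_a = √[μ(2/r₁ − 1/a_t)] = 2.333 km/s.
First burn Δv₁ = |v_a − v₁| = 1.323 km/s.
Circular speed at r₂: v₂ = √(μ/r₂) = 7.229 km/s.
Transfer-orbit speed at r₂: v_p = √[μ(2/r₂ − 1/a_t)] = 9.123 km/s.
Second burn Δv₂ = |v₂ − v_p| = 1.894 km/s.
Δv = Δv₁ + Δv₂ = 1.323 + 1.894 = 3.217 km/s.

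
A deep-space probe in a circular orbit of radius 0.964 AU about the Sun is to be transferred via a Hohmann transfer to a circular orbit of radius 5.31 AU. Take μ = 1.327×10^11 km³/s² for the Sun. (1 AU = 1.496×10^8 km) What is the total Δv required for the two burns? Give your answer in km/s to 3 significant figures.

In km: r₁ = 0.964 × 1.496×10^8 = 1.442144×10^8 km; r₂ = 5.31 × 1.496×10^8 = 7.94376×10^8 km.
Semi-major axis of the transfer orbit: a_t = (1.442144×10^8 + 7.94376×10^8)/2 = 4.692952×10^8 km.
Circular speed at r₁: v₁ = √(μ/r₁) = √(1.327×10^11/1.442144×10^8) = 30.334 km/s.
Transfer-orbit speed at r₁ (vis-viva equation): v_p = √[μ(2/r₁ − 1/a_t)] = 39.466 km/s.
First burn Δv₁ = |v_p − v₁| = 9.132 km/s.
At r₂, v₂ = √(μ/r₂) = 12.925 km/s.
Transfer-orbit speed at r₂: v_a = √[μ(2/r₂ − 1/a_t)] = 7.1648 km/s.
Second burn Δv₂ = |v₂ − v_a| = 5.760 km/s.
Total Δv = Δv₁ + Δv₂ = 14.89 km/s.

Δv = 14.9 km/s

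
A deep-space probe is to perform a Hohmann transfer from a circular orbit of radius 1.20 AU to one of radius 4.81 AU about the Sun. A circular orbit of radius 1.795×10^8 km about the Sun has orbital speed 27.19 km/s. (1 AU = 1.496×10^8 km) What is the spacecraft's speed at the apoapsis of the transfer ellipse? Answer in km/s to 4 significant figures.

v = 8.582 km/s

From the circular-orbit relation v² = μ/r at r = 1.795×10^8 km: μ = v²r = (27.19)² × 1.795×10^8 = 1.32704×10^11 km³/s².
In km: r₁ = 1.20 × 1.496×10^8 = 1.7952×10^8 km; r₂ = 4.81 × 1.496×10^8 = 7.19576×10^8 km.
Transfer-ellipse semi-major axis a_t = (r₁ + r₂)/2 = (1.7952×10^8 + 7.19576×10^8)/2 = 4.49548×10^8 km.
The apoapsis of the transfer ellipse is at r = 7.19576×10^8 km.
From the vis-viva equation, v = √[μ(2/r − 1/a_t)] = 8.582 km/s.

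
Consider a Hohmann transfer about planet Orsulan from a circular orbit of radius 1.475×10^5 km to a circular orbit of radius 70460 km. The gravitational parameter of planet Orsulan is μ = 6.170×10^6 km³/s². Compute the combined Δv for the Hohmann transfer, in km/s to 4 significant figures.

Δv = 2.796 km/s

Semi-major axis of the transfer orbit: a_t = (1.475×10^5 + 70460)/2 = 1.0898×10^5 km.
Circular speed at r₁: v₁ = √(μ/r₁) = √(6.170×10^6/1.475×10^5) = 6.4677 km/s.
Transfer-orbit speed at r₁ (vis-viva): v_a = √[μ(2/r₁ − 1/a_t)] = 5.2005 km/s.
First burn Δv₁ = |v_a − v₁| = 1.267 km/s.
Circular speed at r₂: v₂ = √(μ/r₂) = 9.3577 km/s.
Transfer-orbit speed at r₂: v_p = √[μ(2/r₂ − 1/a_t)] = 10.887 km/s.
Second burn Δv₂ = |v₂ − v_p| = 1.529 km/s.
Total Δv = Δv₁ + Δv₂ = 2.796 km/s.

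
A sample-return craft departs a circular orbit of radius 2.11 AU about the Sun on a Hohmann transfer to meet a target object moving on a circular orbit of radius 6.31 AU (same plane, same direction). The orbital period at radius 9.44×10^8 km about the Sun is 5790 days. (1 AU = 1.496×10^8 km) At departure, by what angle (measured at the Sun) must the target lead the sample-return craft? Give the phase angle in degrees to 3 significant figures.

φ = 81.9°

From Kepler's third law T² = 4π²r³/μ at r = 9.44×10^8 km, T = 5790 days = 5790 × 86400 s = 5.00256×10^8 s: μ = 4π²r³/T² = 1.32706×10^11 km³/s².
In km: r₁ = 2.11 × 1.496×10^8 = 3.15656×10^8 km; r₂ = 6.31 × 1.496×10^8 = 9.43976×10^8 km.
Semi-major axis of the transfer orbit: a_t = (3.15656×10^8 + 9.43976×10^8)/2 = 6.29816×10^8 km.
The half-period of the transfer ellipse is t = π√(a_t³/μ) = 1.3631×10^8 s.
Target angular speed ω₂ = √(μ/r₂³) = 1.2560×10^-8 rad/s.
Angle swept by the target during transfer: ω₂·t = 1.7121 rad = 98.10°.
Arrival is 180° from departure on the ellipse, so φ = 180° − 98.10° = 81.9°.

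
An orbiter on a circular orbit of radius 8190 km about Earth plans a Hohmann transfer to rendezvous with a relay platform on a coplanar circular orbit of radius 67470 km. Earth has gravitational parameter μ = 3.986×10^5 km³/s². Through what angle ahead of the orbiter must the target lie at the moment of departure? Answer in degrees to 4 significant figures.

The Hohmann ellipse has a_t = (r₁ + r₂)/2 = 37830 km.
Transfer time t = π√(a_t³/μ) = 36610 s.
The target's mean motion on its circular orbit is ω₂ = √(μ/r₂³) = 3.602×10^-5 rad/s.
Angle swept by the target during transfer: ω₂·t = 1.319 rad = 75.57°.
Arrival is 180° from departure on the ellipse, so φ = 180° − 75.57° = 104.4°.

φ = 104.4°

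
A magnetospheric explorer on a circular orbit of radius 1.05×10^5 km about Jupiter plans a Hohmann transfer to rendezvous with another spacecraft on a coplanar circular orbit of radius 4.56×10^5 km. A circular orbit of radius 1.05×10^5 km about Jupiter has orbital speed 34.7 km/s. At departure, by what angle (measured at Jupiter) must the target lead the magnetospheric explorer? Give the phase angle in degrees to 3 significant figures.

φ = 93.2°

From the circular-orbit relation v² = μ/r at r = 1.05×10^5 km: μ = v²r = (34.7)² × 1.05×10^5 = 1.26429×10^8 km³/s².
Transfer-ellipse semi-major axis a_t = (r₁ + r₂)/2 = (1.050×10^5 + 4.560×10^5)/2 = 2.805×10^5 km.
Transfer time t = π√(a_t³/μ) = 41507.4 s.
Target angular speed ω₂ = √(μ/r₂³) = 3.65155×10^-5 rad/s.
Angle swept by the target during transfer: ω₂·t = 1.5157 rad = 86.84°.
The magnetospheric explorer traverses 180° on the transfer ellipse, so the target must lead by 180° − 86.84° = 93.2°.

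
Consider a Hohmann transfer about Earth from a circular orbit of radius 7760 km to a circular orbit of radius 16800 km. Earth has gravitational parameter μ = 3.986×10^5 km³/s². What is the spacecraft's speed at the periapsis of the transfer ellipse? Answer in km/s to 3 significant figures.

v = 8.38 km/s

Transfer-ellipse semi-major axis a_t = (r₁ + r₂)/2 = (7760 + 16800)/2 = 12280 km.
At periapsis, r = 7760 km.
From the vis-viva equation, v = √[μ(2/r − 1/a_t)] = 8.383 km/s.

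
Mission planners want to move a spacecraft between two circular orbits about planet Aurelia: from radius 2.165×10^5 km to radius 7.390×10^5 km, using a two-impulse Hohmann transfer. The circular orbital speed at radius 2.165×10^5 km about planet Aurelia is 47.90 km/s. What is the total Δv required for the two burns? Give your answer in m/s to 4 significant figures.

From the circular-orbit relation v² = μ/r at r = 2.165×10^5 km: μ = v²r = (47.90)² × 2.165×10^5 = 4.96740×10^8 km³/s².
Transfer-ellipse semi-major axis a_t = (r₁ + r₂)/2 = (2.165×10^5 + 7.390×10^5)/2 = 4.7775×10^5 km.
At r₁ the circular-orbit speed is v₁ = √(μ/r₁) = 47.900 km/s.
On the transfer ellipse at r₁, vis-viva gives v_p = √[μ(2/r₁ − 1/a_t)] = 59.574 km/s.
First burn Δv₁ = |v_p − v₁| = 11.674 km/s.
Circular speed at r₂: v₂ = √(μ/r₂) = 25.9264 km/s.
Transfer-orbit speed at r₂: v_a = √[μ(2/r₂ − 1/a_t)] = 17.4530 km/s.
Second burn Δv₂ = |v₂ − v_a| = 8.4734 km/s.
Total Δv = Δv₁ + Δv₂ = 20.15 km/s.

Δv = 20150 m/s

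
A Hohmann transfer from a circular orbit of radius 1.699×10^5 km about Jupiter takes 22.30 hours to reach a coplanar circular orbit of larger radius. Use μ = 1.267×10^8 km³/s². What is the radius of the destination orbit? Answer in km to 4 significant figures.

r₂ = 7.016×10^5 km

Transfer time t = 22.30 hours = 80280 s, and t = π√(a_t³/μ).
So a_t = (μ t²/π²)^(1/3) = (1.267×10^8 × (80280)² / π²)^(1/3) = 4.3574×10^5 km.
Since a_t = (r₁ + r₂)/2, r₂ = 2a_t − r₁ = 2×4.3574×10^5 − 1.699×10^5 = 7.0158×10^5 km.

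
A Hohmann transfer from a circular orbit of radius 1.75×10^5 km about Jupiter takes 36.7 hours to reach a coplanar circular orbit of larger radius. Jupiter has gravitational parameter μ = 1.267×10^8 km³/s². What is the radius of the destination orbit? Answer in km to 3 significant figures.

r₂ = 1.04×10^6 km

Transfer time t = 36.7 hours = 1.3212×10^5 s, and t = π√(a_t³/μ).
So a_t = (μ t²/π²)^(1/3) = (1.267×10^8 × (1.3212×10^5)² / π²)^(1/3) = 6.0740×10^5 km.
Since a_t = (r₁ + r₂)/2, r₂ = 2a_t − r₁ = 2×6.0740×10^5 − 1.750×10^5 = 1.0398×10^6 km.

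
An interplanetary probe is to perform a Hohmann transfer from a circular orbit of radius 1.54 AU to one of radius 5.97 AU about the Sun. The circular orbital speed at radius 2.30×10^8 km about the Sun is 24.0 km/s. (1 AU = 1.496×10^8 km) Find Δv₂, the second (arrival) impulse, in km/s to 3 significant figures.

Δv₂ = 4.38 km/s

From the circular-orbit relation v² = μ/r at r = 2.30×10^8 km: μ = v²r = (24.0)² × 2.30×10^8 = 1.32480×10^11 km³/s².
In km: r₁ = 1.54 × 1.496×10^8 = 2.30384×10^8 km; r₂ = 5.97 × 1.496×10^8 = 8.93112×10^8 km.
Semi-major axis of the transfer orbit: a_t = (2.30384×10^8 + 8.93112×10^8)/2 = 5.61748×10^8 km.
Circular speed at r = 8.93112×10^8 km: v_c = √(μ/r) = 12.18 km/s.
Vis-viva on the transfer ellipse at r = 8.93112×10^8 km gives v_t = √[μ(2/r − 1/a_t)] = 7.800 km/s.
Δv₂ = |v_t − v_c| = |7.800 − 12.18| = 4.380 km/s.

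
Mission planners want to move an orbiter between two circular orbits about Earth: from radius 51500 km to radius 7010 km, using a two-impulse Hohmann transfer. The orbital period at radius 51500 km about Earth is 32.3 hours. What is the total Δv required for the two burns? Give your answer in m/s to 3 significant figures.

From Kepler's third law T² = 4π²r³/μ at r = 51500 km, T = 32.3 hours = 32.3 × 3600 s = 1.1628×10^5 s: μ = 4π²r³/T² = 3.98815×10^5 km³/s².
Transfer-ellipse semi-major axis a_t = (r₁ + r₂)/2 = (51500 + 7010)/2 = 29255 km.
At r₁ the circular-orbit speed is v₁ = √(μ/r₁) = 2.783 km/s.
On the transfer ellipse at r₁, v² = μ(2/r − 1/a) gives v_a = √[μ(2/r₁ − 1/a_t)] = 1.362 km/s.
First burn Δv₁ = |v_a − v₁| = 1.421 km/s.
Circular speed at r₂: v₂ = √(μ/r₂) = 7.5427 km/s.
Transfer-orbit speed at r₂: v_p = √[μ(2/r₂ − 1/a_t)] = 10.008 km/s.
Second burn Δv₂ = |v₂ − v_p| = 2.465 km/s.
Δv = Δv₁ + Δv₂ = 1.421 + 2.465 = 3.886 km/s.

Δv = 3890 m/s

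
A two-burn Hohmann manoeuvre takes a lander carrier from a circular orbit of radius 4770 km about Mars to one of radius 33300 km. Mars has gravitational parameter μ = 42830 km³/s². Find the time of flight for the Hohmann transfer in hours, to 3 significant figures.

t = 11.1 hours

The Hohmann ellipse has a_t = (r₁ + r₂)/2 = 19035 km.
By Kepler's third law the transfer-orbit period is T = 2π√(a_t³/μ), so t = T/2 = 39870 s.
Converting: 39870 s ÷ 3600 s/hour = 11.1 hours.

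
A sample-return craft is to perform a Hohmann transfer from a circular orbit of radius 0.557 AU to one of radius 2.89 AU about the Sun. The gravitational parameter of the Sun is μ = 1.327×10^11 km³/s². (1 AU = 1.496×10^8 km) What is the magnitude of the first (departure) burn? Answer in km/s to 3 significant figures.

Δv₁ = 11.8 km/s

In km: r₁ = 0.557 × 1.496×10^8 = 8.33272×10^7 km; r₂ = 2.89 × 1.496×10^8 = 4.32344×10^8 km.
The Hohmann ellipse has a_t = (r₁ + r₂)/2 = 2.578356×10^8 km.
On the circular orbit at r = 8.33272×10^7 km, v_c = √(μ/r) = 39.91 km/s.
Vis-viva on the transfer ellipse at r = 8.33272×10^7 km gives v_t = √[μ(2/r − 1/a_t)] = 51.68 km/s.
Δv₁ = |v_t − v_c| = |51.68 − 39.91| = 11.77 km/s.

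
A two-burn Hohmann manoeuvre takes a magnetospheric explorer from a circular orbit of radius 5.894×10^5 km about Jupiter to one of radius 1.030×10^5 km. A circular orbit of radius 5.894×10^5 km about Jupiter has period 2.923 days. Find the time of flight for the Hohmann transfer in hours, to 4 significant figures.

From Kepler's third law T² = 4π²r³/μ at r = 5.894×10^5 km, T = 2.923 days = 2.923 × 86400 s = 2.525472×10^5 s: μ = 4π²r³/T² = 1.26737×10^8 km³/s².
The Hohmann ellipse has a_t = (r₁ + r₂)/2 = 3.462×10^5 km.
Transfer time t = π√(a_t³/μ) = π√((3.462×10^5)³ / 1.26737×10^8) = 56840 s.
Converting: 56840 s ÷ 3600 s/hour = 15.79 hours.

t = 15.79 hours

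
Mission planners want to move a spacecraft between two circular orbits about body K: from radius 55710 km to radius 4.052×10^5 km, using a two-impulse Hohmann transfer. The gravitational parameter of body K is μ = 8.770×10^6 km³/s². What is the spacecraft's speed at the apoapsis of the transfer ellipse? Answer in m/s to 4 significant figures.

v = 2287 m/s

Transfer-ellipse semi-major axis a_t = (r₁ + r₂)/2 = (55710 + 4.052×10^5)/2 = 2.30455×10^5 km.
The apoapsis of the transfer ellipse is at r = 4.052×10^5 km.
Vis-viva: v = √[μ(2/r − 1/a_t)] = √[8.770×10^6 × (2/4.052×10^5 − 1/2.30455×10^5)] = 2.287 km/s.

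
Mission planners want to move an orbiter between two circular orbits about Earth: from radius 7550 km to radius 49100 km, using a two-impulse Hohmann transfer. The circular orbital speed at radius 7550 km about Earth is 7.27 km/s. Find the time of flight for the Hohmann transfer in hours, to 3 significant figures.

From the circular-orbit relation v² = μ/r at r = 7550 km: μ = v²r = (7.27)² × 7550 = 3.99039×10^5 km³/s².
Semi-major axis of the transfer orbit: a_t = (7550 + 49100)/2 = 28325 km.
By Kepler's third law the transfer-orbit period is T = 2π√(a_t³/μ), so t = T/2 = 23710 s.
Converting: 23710 s ÷ 3600 s/hour = 6.59 hours.

t = 6.59 hours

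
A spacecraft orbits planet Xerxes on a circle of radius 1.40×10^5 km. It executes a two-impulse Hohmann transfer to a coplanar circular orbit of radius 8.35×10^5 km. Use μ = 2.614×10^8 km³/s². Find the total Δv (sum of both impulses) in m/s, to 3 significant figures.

The Hohmann ellipse has a_t = (r₁ + r₂)/2 = 4.875×10^5 km.
At r₁ the circular-orbit speed is v₁ = √(μ/r₁) = 43.21 km/s.
On the transfer ellipse at r₁, vis-viva gives v_p = √[μ(2/r₁ − 1/a_t)] = 56.55 km/s.
First burn Δv₁ = |v_p − v₁| = 13.34 km/s.
At r₂, v₂ = √(μ/r₂) = 17.6933 km/s.
Transfer-orbit speed at r₂: v_a = √[μ(2/r₂ − 1/a_t)] = 9.48170 km/s.
Second burn Δv₂ = |v₂ − v_a| = 8.212 km/s.
Δv = Δv₁ + Δv₂ = 13.34 + 8.212 = 21.55 km/s.

Δv = 21600 m/s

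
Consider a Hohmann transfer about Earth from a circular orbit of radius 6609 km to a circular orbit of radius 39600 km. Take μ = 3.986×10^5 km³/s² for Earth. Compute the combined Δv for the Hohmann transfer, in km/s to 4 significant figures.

Δv = 3.877 km/s

Semi-major axis of the transfer orbit: a_t = (6609 + 39600)/2 = 23104.5 km.
At r₁ the circular-orbit speed is v₁ = √(μ/r₁) = 7.7661 km/s.
On the transfer ellipse at r₁, vis-viva gives v_p = √[μ(2/r₁ − 1/a_t)] = 10.167 km/s.
First burn Δv₁ = |v_p − v₁| = 2.401 km/s.
Circular speed at r₂: v₂ = √(μ/r₂) = 3.173 km/s.
Transfer-orbit speed at r₂: v_a = √[μ(2/r₂ − 1/a_t)] = 1.697 km/s.
Second burn Δv₂ = |v₂ − v_a| = 1.476 km/s.
Total Δv = Δv₁ + Δv₂ = 3.877 km/s.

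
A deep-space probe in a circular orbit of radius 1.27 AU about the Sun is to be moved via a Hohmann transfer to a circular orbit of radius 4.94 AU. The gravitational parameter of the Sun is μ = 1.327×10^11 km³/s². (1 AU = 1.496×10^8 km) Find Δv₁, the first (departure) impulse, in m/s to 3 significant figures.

Δv₁ = 6910 m/s

In km: r₁ = 1.27 × 1.496×10^8 = 1.89992×10^8 km; r₂ = 4.94 × 1.496×10^8 = 7.39024×10^8 km.
Transfer-ellipse semi-major axis a_t = (r₁ + r₂)/2 = (1.89992×10^8 + 7.39024×10^8)/2 = 4.64508×10^8 km.
Circular speed at r = 1.89992×10^8 km: v_c = √(μ/r) = 26.428 km/s.
Transfer-orbit speed at the same r (vis-viva, a = a_t): v_t = √[μ(2/r − 1/a_t)] = 33.335 km/s.
Δv₁ = |v_t − v_c| = |33.335 − 26.428| = 6.907 km/s.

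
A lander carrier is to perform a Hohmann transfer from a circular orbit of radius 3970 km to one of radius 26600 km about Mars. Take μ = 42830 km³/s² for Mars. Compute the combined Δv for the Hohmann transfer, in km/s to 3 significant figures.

The Hohmann ellipse has a_t = (r₁ + r₂)/2 = 15285 km.
Circular speed at r₁: v₁ = √(μ/r₁) = √(42830/3970) = 3.2846 km/s.
On the transfer ellipse at r₁, vis-viva gives v_p = √[μ(2/r₁ − 1/a_t)] = 4.3330 km/s.
First burn Δv₁ = |v_p − v₁| = 1.0484 km/s.
At r₂, v₂ = √(μ/r₂) = 1.26892 km/s.
Transfer-orbit speed at r₂: v_a = √[μ(2/r₂ − 1/a_t)] = 0.646689 km/s.
Second burn Δv₂ = |v₂ − v_a| = 0.62223 km/s.
Total Δv = Δv₁ + Δv₂ = 1.671 km/s.

Δv = 1.67 km/s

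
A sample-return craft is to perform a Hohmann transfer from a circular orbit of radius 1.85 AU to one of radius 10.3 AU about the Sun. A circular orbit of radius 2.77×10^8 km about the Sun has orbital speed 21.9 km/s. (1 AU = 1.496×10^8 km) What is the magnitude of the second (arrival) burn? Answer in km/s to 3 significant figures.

Δv₂ = 4.16 km/s

From the circular-orbit relation v² = μ/r at r = 2.77×10^8 km: μ = v²r = (21.9)² × 2.77×10^8 = 1.32852×10^11 km³/s².
In km: r₁ = 1.85 × 1.496×10^8 = 2.7676×10^8 km; r₂ = 10.3 × 1.496×10^8 = 1.54088×10^9 km.
The Hohmann ellipse has a_t = (r₁ + r₂)/2 = 9.0882×10^8 km.
On the circular orbit at r = 1.54088×10^9 km, v_c = √(μ/r) = 9.285 km/s.
Vis-viva on the transfer ellipse at r = 1.54088×10^9 km gives v_t = √[μ(2/r − 1/a_t)] = 5.124 km/s.
Δv₂ = |v_t − v_c| = |5.124 − 9.285| = 4.161 km/s.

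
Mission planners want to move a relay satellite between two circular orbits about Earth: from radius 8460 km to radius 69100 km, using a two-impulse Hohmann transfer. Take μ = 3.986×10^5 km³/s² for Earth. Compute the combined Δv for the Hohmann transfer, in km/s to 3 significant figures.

Semi-major axis of the transfer orbit: a_t = (8460 + 69100)/2 = 38780 km.
At r₁ the circular-orbit speed is v₁ = √(μ/r₁) = 6.864098 km/s.
Transfer-orbit speed at r₁ (v² = μ(2/r − 1/a)): v_p = √[μ(2/r₁ − 1/a_t)] = 9.162597 km/s.
First burn Δv₁ = |v_p − v₁| = 2.298 km/s.
At r₂, v₂ = √(μ/r₂) = 2.402 km/s.
Transfer-orbit speed at r₂: v_a = √[μ(2/r₂ − 1/a_t)] = 1.122 km/s.
Second burn Δv₂ = |v₂ − v_a| = 1.280 km/s.
Δv = Δv₁ + Δv₂ = 2.298 + 1.280 = 3.578 km/s.

Δv = 3.58 km/s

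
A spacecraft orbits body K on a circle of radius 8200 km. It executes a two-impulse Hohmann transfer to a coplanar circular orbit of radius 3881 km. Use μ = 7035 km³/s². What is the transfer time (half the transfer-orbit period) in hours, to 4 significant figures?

Transfer-ellipse semi-major axis a_t = (r₁ + r₂)/2 = (8200 + 3881)/2 = 6040.5 km.
Transfer time t = π√(a_t³/μ) = π√((6040.5)³ / 7035) = 17584.4 s.
Converting: 17584.4 s ÷ 3600 s/hour = 4.885 hours.

t = 4.885 hours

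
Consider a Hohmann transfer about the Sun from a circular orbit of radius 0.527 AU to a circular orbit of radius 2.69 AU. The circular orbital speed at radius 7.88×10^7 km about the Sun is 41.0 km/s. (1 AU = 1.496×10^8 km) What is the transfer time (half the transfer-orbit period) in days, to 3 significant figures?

t = 373 days

From the circular-orbit relation v² = μ/r at r = 7.88×10^7 km: μ = v²r = (41.0)² × 7.88×10^7 = 1.32463×10^11 km³/s².
In km: r₁ = 0.527 × 1.496×10^8 = 7.88392×10^7 km; r₂ = 2.69 × 1.496×10^8 = 4.02424×10^8 km.
The Hohmann ellipse has a_t = (r₁ + r₂)/2 = 2.406316×10^8 km.
Half the transfer-orbit period gives t = π√(a_t³/μ) = 3.222×10^7 s.
Converting: 3.222×10^7 s ÷ 86400 s/day = 373 days.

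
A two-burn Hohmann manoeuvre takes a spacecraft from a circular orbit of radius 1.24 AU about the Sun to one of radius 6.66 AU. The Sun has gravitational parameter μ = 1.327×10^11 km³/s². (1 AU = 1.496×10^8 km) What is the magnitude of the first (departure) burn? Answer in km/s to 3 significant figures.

Δv₁ = 7.98 km/s

In km: r₁ = 1.24 × 1.496×10^8 = 1.85504×10^8 km; r₂ = 6.66 × 1.496×10^8 = 9.96336×10^8 km.
Transfer-ellipse semi-major axis a_t = (r₁ + r₂)/2 = (1.85504×10^8 + 9.96336×10^8)/2 = 5.9092×10^8 km.
On the circular orbit at r = 1.85504×10^8 km, v_c = √(μ/r) = 26.746 km/s.
Vis-viva on the transfer ellipse at r = 1.85504×10^8 km gives v_t = √[μ(2/r − 1/a_t)] = 34.729 km/s.
Δv₁ = |v_t − v_c| = |34.729 − 26.746| = 7.983 km/s.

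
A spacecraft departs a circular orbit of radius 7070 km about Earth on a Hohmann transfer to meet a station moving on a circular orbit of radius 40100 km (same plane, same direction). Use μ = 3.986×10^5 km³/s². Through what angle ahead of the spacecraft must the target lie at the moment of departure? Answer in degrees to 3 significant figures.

φ = 98.8°

The Hohmann ellipse has a_t = (r₁ + r₂)/2 = 23585 km.
The half-period of the transfer ellipse is t = π√(a_t³/μ) = 18020 s.
The target's mean motion on its circular orbit is ω₂ = √(μ/r₂³) = 7.862×10^-5 rad/s.
Angle swept by the target during transfer: ω₂·t = 1.417 rad = 81.19°.
The spacecraft traverses 180° on the transfer ellipse, so the target must lead by 180° − 81.19° = 98.8°.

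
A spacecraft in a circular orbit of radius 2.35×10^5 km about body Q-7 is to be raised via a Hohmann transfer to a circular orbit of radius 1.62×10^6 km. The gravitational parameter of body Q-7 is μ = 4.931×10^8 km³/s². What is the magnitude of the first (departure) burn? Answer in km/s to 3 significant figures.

Transfer-ellipse semi-major axis a_t = (r₁ + r₂)/2 = (2.350×10^5 + 1.620×10^6)/2 = 9.275×10^5 km.
Circular speed at r = 2.350×10^5 km: v_c = √(μ/r) = 45.81 km/s.
Vis-viva on the transfer ellipse at r = 2.350×10^5 km gives v_t = √[μ(2/r − 1/a_t)] = 60.54 km/s.
Δv₁ = |v_t − v_c| = |60.54 − 45.81| = 14.73 km/s.

Δv₁ = 14.7 km/s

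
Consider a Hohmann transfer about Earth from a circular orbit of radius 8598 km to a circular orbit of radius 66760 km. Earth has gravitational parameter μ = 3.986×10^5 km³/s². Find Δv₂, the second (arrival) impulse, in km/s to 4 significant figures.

Transfer-ellipse semi-major axis a_t = (r₁ + r₂)/2 = (8598 + 66760)/2 = 37679 km.
On the circular orbit at r = 66760 km, v_c = √(μ/r) = 2.443 km/s.
Transfer-orbit speed at the same r (vis-viva, a = a_t): v_t = √[μ(2/r − 1/a_t)] = 1.167 km/s.
Δv₂ = |v_t − v_c| = |1.167 − 2.443| = 1.276 km/s.

Δv₂ = 1.276 km/s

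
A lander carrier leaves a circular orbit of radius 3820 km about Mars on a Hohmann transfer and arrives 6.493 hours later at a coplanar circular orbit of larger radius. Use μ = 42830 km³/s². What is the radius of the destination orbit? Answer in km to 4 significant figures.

Transfer time t = 6.493 hours = 23374.8 s, and t = π√(a_t³/μ).
So a_t = (μ t²/π²)^(1/3) = (42830 × (23374.8)² / π²)^(1/3) = 13335 km.
Since a_t = (r₁ + r₂)/2, r₂ = 2a_t − r₁ = 2×13335 − 3820 = 22850 km.

r₂ = 22850 km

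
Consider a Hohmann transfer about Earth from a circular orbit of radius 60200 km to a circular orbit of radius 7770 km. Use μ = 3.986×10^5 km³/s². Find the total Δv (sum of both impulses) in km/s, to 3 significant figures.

Semi-major axis of the transfer orbit: a_t = (60200 + 7770)/2 = 33985 km.
At r₁ the circular-orbit speed is v₁ = √(μ/r₁) = 2.573 km/s.
On the transfer ellipse at r₁, vis-viva equation gives v_a = √[μ(2/r₁ − 1/a_t)] = 1.230 km/s.
First burn Δv₁ = |v_a − v₁| = 1.343 km/s.
Circular speed at r₂: v₂ = √(μ/r₂) = 7.1624 km/s.
Transfer-orbit speed at r₂: v_p = √[μ(2/r₂ − 1/a_t)] = 9.5326 km/s.
Second burn Δv₂ = |v₂ − v_p| = 2.370 km/s.
Total Δv = Δv₁ + Δv₂ = 3.713 km/s.

Δv = 3.71 km/s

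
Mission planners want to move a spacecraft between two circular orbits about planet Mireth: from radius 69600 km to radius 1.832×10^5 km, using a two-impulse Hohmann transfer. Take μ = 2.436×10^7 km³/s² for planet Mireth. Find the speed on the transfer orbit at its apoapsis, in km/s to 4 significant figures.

Semi-major axis of the transfer orbit: a_t = (69600 + 1.832×10^5)/2 = 1.264×10^5 km.
The apoapsis of the transfer ellipse is at r = 1.832×10^5 km.
From the vis-viva equation, v = √[μ(2/r − 1/a_t)] = 8.557 km/s.

v = 8.557 km/s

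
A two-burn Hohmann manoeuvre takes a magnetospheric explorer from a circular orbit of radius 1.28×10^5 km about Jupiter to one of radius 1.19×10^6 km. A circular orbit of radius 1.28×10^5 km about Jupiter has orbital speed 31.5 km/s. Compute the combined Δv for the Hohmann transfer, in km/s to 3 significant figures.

From the circular-orbit relation v² = μ/r at r = 1.28×10^5 km: μ = v²r = (31.5)² × 1.28×10^5 = 1.27008×10^8 km³/s².
Semi-major axis of the transfer orbit: a_t = (1.280×10^5 + 1.190×10^6)/2 = 6.590×10^5 km.
Circular speed at r₁: v₁ = √(μ/r₁) = √(1.27008×10^8/1.280×10^5) = 31.50 km/s.
On the transfer ellipse at r₁, vis-viva gives v_p = √[μ(2/r₁ − 1/a_t)] = 42.33 km/s.
First burn Δv₁ = |v_p − v₁| = 10.83 km/s.
Circular speed at r₂: v₂ = √(μ/r₂) = 10.331 km/s.
Transfer-orbit speed at r₂: v_a = √[μ(2/r₂ − 1/a_t)] = 4.5531 km/s.
Second burn Δv₂ = |v₂ − v_a| = 5.778 km/s.
Δv = Δv₁ + Δv₂ = 10.83 + 5.778 = 16.61 km/s.

Δv = 16.6 km/s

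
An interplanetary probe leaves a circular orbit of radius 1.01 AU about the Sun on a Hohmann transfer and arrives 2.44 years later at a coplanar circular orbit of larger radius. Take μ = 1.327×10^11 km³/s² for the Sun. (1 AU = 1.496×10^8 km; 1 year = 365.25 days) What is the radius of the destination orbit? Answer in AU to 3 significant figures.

In km: r₁ = 1.01 × 1.496×10^8 = 1.51096×10^8 km.
Transfer time t = 2.44 years × 365.25 × 86400 s = 7.7000544×10^7 s, and t = π√(a_t³/μ).
So a_t = (μ t²/π²)^(1/3) = (1.327×10^11 × (7.7000544×10^7)² / π²)^(1/3) = 4.3038×10^8 km.
Since a_t = (r₁ + r₂)/2, r₂ = 2a_t − r₁ = 2×4.3038×10^8 − 1.51096×10^8 = 7.09664×10^8 km.
In AU: r₂ = 7.09664×10^8 / 1.496×10^8 = 4.74 AU.

r₂ = 4.74 AU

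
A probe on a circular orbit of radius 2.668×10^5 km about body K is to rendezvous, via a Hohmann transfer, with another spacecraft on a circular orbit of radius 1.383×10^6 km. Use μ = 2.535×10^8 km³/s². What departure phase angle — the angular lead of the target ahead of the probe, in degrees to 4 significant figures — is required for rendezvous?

Transfer-ellipse semi-major axis a_t = (r₁ + r₂)/2 = (2.668×10^5 + 1.383×10^6)/2 = 8.249×10^5 km.
Transfer time t = π√(a_t³/μ) = 1.4783×10^5 s.
Target angular speed ω₂ = √(μ/r₂³) = 9.7894×10^-6 rad/s.
Angle swept by the target during transfer: ω₂·t = 1.4472 rad = 82.92°.
The probe traverses 180° on the transfer ellipse, so the target must lead by 180° − 82.92° = 97.08°.

φ = 97.08°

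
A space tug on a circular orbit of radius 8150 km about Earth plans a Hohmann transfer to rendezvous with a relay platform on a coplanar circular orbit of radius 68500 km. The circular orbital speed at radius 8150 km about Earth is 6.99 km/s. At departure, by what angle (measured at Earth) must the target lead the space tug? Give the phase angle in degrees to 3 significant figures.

From the circular-orbit relation v² = μ/r at r = 8150 km: μ = v²r = (6.99)² × 8150 = 3.98210×10^5 km³/s².
Semi-major axis of the transfer orbit: a_t = (8150 + 68500)/2 = 38325 km.
Transfer time t = π√(a_t³/μ) = 37350 s.
The target's mean motion on its circular orbit is ω₂ = √(μ/r₂³) = 3.520×10^-5 rad/s.
Angle swept by the target during transfer: ω₂·t = 1.3147 rad = 75.33°.
The space tug traverses 180° on the transfer ellipse, so the target must lead by 180° − 75.33° = 105°.

φ = 105°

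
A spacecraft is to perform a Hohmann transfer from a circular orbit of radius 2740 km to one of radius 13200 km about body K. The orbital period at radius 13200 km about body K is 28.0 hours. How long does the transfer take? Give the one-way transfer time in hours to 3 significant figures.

t = 6.57 hours

From Kepler's third law T² = 4π²r³/μ at r = 13200 km, T = 28.0 hours = 28.0 × 3600 s = 1.008×10^5 s: μ = 4π²r³/T² = 8936.36 km³/s².
Semi-major axis of the transfer orbit: a_t = (2740 + 13200)/2 = 7970 km.
Transfer time t = π√(a_t³/μ) = π√((7970)³ / 8936.36) = 23650 s.
Converting: 23650 s ÷ 3600 s/hour = 6.57 hours.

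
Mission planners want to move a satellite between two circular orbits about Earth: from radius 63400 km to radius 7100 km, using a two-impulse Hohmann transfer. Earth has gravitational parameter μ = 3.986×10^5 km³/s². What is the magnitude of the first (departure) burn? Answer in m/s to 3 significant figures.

Transfer-ellipse semi-major axis a_t = (r₁ + r₂)/2 = (63400 + 7100)/2 = 35250 km.
On the circular orbit at r = 63400 km, v_c = √(μ/r) = 2.507 km/s.
Vis-viva on the transfer ellipse at r = 63400 km gives v_t = √[μ(2/r − 1/a_t)] = 1.125 km/s.
Δv₁ = |v_t − v_c| = |1.125 − 2.507| = 1.382 km/s.

Δv₁ = 1380 m/s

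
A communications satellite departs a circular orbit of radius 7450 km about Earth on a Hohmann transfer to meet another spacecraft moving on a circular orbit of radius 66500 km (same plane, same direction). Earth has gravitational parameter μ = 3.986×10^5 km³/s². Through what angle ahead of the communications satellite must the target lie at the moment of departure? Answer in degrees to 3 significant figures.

φ = 105°

Transfer-ellipse semi-major axis a_t = (r₁ + r₂)/2 = (7450 + 66500)/2 = 36975 km.
The half-period of the transfer ellipse is t = π√(a_t³/μ) = 35379 s.
The target's mean motion on its circular orbit is ω₂ = √(μ/r₂³) = 3.6816×10^-5 rad/s.
Angle swept by the target during transfer: ω₂·t = 1.3025 rad = 74.63°.
The communications satellite traverses 180° on the transfer ellipse, so the target must lead by 180° − 74.63° = 105°.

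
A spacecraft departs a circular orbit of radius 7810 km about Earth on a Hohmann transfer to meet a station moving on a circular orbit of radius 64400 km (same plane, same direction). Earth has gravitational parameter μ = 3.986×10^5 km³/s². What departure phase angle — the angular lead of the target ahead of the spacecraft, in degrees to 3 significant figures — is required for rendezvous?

φ = 104°

Semi-major axis of the transfer orbit: a_t = (7810 + 64400)/2 = 36105 km.
The half-period of the transfer ellipse is t = π√(a_t³/μ) = 34140 s.
The target's mean motion on its circular orbit is ω₂ = √(μ/r₂³) = 3.863×10^-5 rad/s.
Angle swept by the target during transfer: ω₂·t = 1.3188 rad = 75.56°.
Arrival is 180° from departure on the ellipse, so φ = 180° − 75.56° = 104°.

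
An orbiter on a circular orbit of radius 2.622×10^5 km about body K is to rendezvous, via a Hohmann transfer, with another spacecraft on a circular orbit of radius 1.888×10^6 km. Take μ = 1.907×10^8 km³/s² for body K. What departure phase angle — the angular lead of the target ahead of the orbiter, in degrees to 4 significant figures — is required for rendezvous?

φ = 102.7°

Semi-major axis of the transfer orbit: a_t = (2.622×10^5 + 1.888×10^6)/2 = 1.0751×10^6 km.
Transfer time t = π√(a_t³/μ) = 2.5360×10^5 s.
Target angular speed ω₂ = √(μ/r₂³) = 5.3232×10^-6 rad/s.
Angle swept by the target during transfer: ω₂·t = 1.34996 rad = 77.347°.
Arrival is 180° from departure on the ellipse, so φ = 180° − 77.347° = 102.7°.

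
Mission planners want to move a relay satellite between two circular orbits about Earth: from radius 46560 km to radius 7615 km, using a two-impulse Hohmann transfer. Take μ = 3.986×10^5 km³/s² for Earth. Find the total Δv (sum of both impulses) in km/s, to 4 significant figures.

Δv = 3.625 km/s

The Hohmann ellipse has a_t = (r₁ + r₂)/2 = 27087.5 km.
Circular speed at r₁: v₁ = √(μ/r₁) = √(3.986×10^5/46560) = 2.926 km/s.
On the transfer ellipse at r₁, v² = μ(2/r − 1/a) gives v_a = √[μ(2/r₁ − 1/a_t)] = 1.551 km/s.
First burn Δv₁ = |v_a − v₁| = 1.375 km/s.
Circular speed at r₂: v₂ = √(μ/r₂) = 7.235 km/s.
Transfer-orbit speed at r₂: v_p = √[μ(2/r₂ − 1/a_t)] = 9.485 km/s.
Second burn Δv₂ = |v₂ − v_p| = 2.250 km/s.
Total Δv = Δv₁ + Δv₂ = 3.625 km/s.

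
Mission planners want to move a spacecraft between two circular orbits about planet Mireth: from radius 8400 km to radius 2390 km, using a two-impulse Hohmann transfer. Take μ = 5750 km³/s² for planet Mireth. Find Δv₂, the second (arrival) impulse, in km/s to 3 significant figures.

Δv₂ = 0.384 km/s

Transfer-ellipse semi-major axis a_t = (r₁ + r₂)/2 = (8400 + 2390)/2 = 5395 km.
Circular speed at r = 2390 km: v_c = √(μ/r) = 1.55108 km/s.
Transfer-orbit speed at the same r (vis-viva, a = a_t): v_t = √[μ(2/r − 1/a_t)] = 1.93544 km/s.
Δv₂ = |v_t − v_c| = |1.93544 − 1.55108| = 0.3844 km/s.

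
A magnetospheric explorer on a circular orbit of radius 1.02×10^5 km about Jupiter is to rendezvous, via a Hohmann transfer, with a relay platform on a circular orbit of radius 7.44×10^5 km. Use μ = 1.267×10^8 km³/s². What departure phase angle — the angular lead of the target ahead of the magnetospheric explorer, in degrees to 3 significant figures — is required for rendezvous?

The Hohmann ellipse has a_t = (r₁ + r₂)/2 = 4.230×10^5 km.
The half-period of the transfer ellipse is t = π√(a_t³/μ) = 76784 s.
The target's mean motion on its circular orbit is ω₂ = √(μ/r₂³) = 1.7540×10^-5 rad/s.
Angle swept by the target during transfer: ω₂·t = 1.3468 rad = 77.17°.
The magnetospheric explorer traverses 180° on the transfer ellipse, so the target must lead by 180° − 77.17° = 103°.

φ = 103°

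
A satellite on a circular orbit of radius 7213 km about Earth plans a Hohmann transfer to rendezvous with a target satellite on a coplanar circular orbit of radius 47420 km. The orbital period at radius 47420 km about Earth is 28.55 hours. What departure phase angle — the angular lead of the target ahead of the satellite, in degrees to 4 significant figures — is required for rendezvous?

φ = 101.3°

From Kepler's third law T² = 4π²r³/μ at r = 47420 km, T = 28.55 hours = 28.55 × 3600 s = 1.0278×10^5 s: μ = 4π²r³/T² = 3.98499×10^5 km³/s².
Semi-major axis of the transfer orbit: a_t = (7213 + 47420)/2 = 27316.5 km.
The half-period of the transfer ellipse is t = π√(a_t³/μ) = 22470 s.
Target angular speed ω₂ = √(μ/r₂³) = 6.113×10^-5 rad/s.
Angle swept by the target during transfer: ω₂·t = 1.3736 rad = 78.70°.
The satellite traverses 180° on the transfer ellipse, so the target must lead by 180° − 78.70° = 101.3°.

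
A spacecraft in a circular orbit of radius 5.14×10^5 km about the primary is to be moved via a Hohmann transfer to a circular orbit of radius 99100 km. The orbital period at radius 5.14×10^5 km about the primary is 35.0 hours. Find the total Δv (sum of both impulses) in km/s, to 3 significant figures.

From Kepler's third law T² = 4π²r³/μ at r = 5.14×10^5 km, T = 35.0 hours = 35.0 × 3600 s = 1.260×10^5 s: μ = 4π²r³/T² = 3.37682×10^8 km³/s².
Transfer-ellipse semi-major axis a_t = (r₁ + r₂)/2 = (5.140×10^5 + 99100)/2 = 3.0655×10^5 km.
Circular speed at r₁: v₁ = √(μ/r₁) = √(3.37682×10^8/5.140×10^5) = 25.63 km/s.
Transfer-orbit speed at r₁ (vis-viva): v_a = √[μ(2/r₁ − 1/a_t)] = 14.57 km/s.
First burn Δv₁ = |v_a − v₁| = 11.06 km/s.
Circular speed at r₂: v₂ = √(μ/r₂) = 58.374 km/s.
Transfer-orbit speed at r₂: v_p = √[μ(2/r₂ − 1/a_t)] = 75.587 km/s.
Second burn Δv₂ = |v₂ − v_p| = 17.21 km/s.
Δv = Δv₁ + Δv₂ = 11.06 + 17.21 = 28.27 km/s.

Δv = 28.3 km/s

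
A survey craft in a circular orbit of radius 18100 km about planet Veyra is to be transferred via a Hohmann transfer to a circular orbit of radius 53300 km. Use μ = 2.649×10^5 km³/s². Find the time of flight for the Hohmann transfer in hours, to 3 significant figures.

t = 11.4 hours

Semi-major axis of the transfer orbit: a_t = (18100 + 53300)/2 = 35700 km.
By Kepler's third law the transfer-orbit period is T = 2π√(a_t³/μ), so t = T/2 = 41170 s.
Converting: 41170 s ÷ 3600 s/hour = 11.4 hours.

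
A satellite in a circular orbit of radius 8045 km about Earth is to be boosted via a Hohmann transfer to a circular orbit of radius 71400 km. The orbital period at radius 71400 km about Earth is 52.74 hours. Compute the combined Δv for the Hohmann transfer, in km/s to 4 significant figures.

From Kepler's third law T² = 4π²r³/μ at r = 71400 km, T = 52.74 hours = 52.74 × 3600 s = 1.89864×10^5 s: μ = 4π²r³/T² = 3.98629×10^5 km³/s².
The Hohmann ellipse has a_t = (r₁ + r₂)/2 = 39722.5 km.
At r₁ the circular-orbit speed is v₁ = √(μ/r₁) = 7.0392 km/s.
On the transfer ellipse at r₁, vis-viva gives v_p = √[μ(2/r₁ − 1/a_t)] = 9.4374 km/s.
First burn Δv₁ = |v_p − v₁| = 2.3982 km/s.
Circular speed at r₂: v₂ = √(μ/r₂) = 2.36285 km/s.
Transfer-orbit speed at r₂: v_a = √[μ(2/r₂ − 1/a_t)] = 1.06336 km/s.
Second burn Δv₂ = |v₂ − v_a| = 1.2995 km/s.
Δv = Δv₁ + Δv₂ = 2.3982 + 1.2995 = 3.698 km/s.

Δv = 3.698 km/s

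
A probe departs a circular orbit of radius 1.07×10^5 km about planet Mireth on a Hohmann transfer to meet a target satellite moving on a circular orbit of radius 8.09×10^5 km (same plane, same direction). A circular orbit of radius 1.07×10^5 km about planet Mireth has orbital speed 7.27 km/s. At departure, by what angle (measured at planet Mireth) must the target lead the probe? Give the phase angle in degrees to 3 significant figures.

From the circular-orbit relation v² = μ/r at r = 1.07×10^5 km: μ = v²r = (7.27)² × 1.07×10^5 = 5.65526×10^6 km³/s².
Transfer-ellipse semi-major axis a_t = (r₁ + r₂)/2 = (1.070×10^5 + 8.090×10^5)/2 = 4.580×10^5 km.
Transfer time t = π√(a_t³/μ) = 4.095×10^5 s.
The target's mean motion on its circular orbit is ω₂ = √(μ/r₂³) = 3.268×10^-6 rad/s.
Angle swept by the target during transfer: ω₂·t = 1.3382 rad = 76.67°.
The probe traverses 180° on the transfer ellipse, so the target must lead by 180° − 76.67° = 103°.

φ = 103°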